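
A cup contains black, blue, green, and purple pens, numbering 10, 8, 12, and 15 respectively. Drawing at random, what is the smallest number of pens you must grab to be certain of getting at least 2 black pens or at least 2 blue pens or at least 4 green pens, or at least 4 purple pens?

9

Each of the 4 ink colors has its own threshold; avoid all of them simultaneously.
The worst case stops just short of every target: 1 black, 1 blue, 3 green, 3 purple — 1 + 1 + 3 + 3 = 8 pens.
One more pen must push some ink color to its target, so 8 + 1 = 9.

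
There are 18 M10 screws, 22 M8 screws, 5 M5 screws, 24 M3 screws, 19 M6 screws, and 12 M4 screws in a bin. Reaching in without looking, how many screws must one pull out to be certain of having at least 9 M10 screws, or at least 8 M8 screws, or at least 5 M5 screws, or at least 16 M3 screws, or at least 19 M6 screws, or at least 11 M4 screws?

63

The worst case stops just short of every target: 8 M10, 7 M8, 4 M5, 15 M3, 18 M6, 10 M4 — 8 + 7 + 4 + 15 + 18 + 10 = 62 screws.
One more screw must push some size to its target, so 62 + 1 = 63.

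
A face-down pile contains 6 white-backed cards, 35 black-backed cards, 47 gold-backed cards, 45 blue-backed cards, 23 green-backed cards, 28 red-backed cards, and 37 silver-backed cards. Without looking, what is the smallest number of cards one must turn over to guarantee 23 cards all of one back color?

Treat the 7 back colors as pigeonholes.
In the worst case we take at most 22 of each back color, but all 6 white-backed (fewer than 22), giving 6 + 22 + 22 + 22 + 22 + 22 + 22 = 138.
One more card then forces some back color to 23, so 138 + 1 = 139.

139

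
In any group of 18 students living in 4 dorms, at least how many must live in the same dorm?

The 18 students fall into 4 dorms.
If each of the 4 dorms held at most 4, the total would be at most 4 × 4 = 16 < 18, a contradiction.
So at least one holds ⌈18/4⌉ = 5.

5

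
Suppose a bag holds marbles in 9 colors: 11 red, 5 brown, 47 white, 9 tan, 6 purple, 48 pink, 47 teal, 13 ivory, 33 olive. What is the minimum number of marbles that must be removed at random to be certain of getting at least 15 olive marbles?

To avoid olive marbles as long as possible, exhaust the other 8 colors first.
The worst case draws every non-olive marble first: 11 + 5 + 47 + 9 + 6 + 48 + 47 + 13 = 186.
The next 15 draws are then forced to be olive, giving 186 + 15 = 201.

201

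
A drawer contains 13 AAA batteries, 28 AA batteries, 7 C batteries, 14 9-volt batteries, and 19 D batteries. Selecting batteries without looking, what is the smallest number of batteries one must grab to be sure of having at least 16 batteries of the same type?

65

Treat the 5 types as pigeonholes.
In the worst case we take at most 15 of each type, but all 13 AAA, all 7 C, and all 14 9-volt (fewer than 15), giving 13 + 15 + 7 + 14 + 15 = 64.
One more battery then forces some type to 16, so 64 + 1 = 65.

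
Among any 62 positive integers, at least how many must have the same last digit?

There are 10 possible last digits, which serve as the pigeonholes.
If each of the 10 possible last digits held at most 6, the total would be at most 10 × 6 = 60 < 62, a contradiction.
So at least one holds ⌈62/10⌉ = 7.

7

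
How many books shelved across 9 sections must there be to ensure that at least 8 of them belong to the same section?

64

There are 9 sections acting as pigeonholes.
With 9 × 7 = 63 books we could place exactly 7 in each, with no class reaching 8.
One more forces some class to hold 8, so 63 + 1 = 64.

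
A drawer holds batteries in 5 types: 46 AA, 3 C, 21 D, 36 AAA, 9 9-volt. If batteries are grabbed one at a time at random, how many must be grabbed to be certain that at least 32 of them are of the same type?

96

Treat the 5 types as pigeonholes.
In the worst case we take at most 31 of each type, but all 3 C, all 21 D, and all 9 9-volt (fewer than 31), giving 31 + 3 + 21 + 31 + 9 = 95.
One more battery then forces some type to 32, so 95 + 1 = 96.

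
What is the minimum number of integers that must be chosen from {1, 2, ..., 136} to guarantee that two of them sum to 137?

69

Partition {1, …, 136} into 68 pairs: {1,136}, {2,135}, …, {68,69}.
Choosing 68 integers — say the integers 1 through 68 — takes one from each pair and avoids the property.
Choosing 69 forces two into the same pair by pigeonhole, and those sum to 137. So 69.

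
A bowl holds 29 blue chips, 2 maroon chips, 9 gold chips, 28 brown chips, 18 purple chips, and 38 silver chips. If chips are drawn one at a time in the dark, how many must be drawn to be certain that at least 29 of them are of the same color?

Treat the 6 colors as pigeonholes.
In the worst case we take at most 28 of each color, but all 2 maroon, all 9 gold, and all 18 purple (fewer than 28), giving 28 + 2 + 9 + 28 + 18 + 28 = 113.
One more chip then forces some color to 29, so 113 + 1 = 114.

114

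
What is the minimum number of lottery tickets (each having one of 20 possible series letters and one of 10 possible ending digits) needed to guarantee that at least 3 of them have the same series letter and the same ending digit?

401

There are 20 × 10 = 200 (series letter, ending digit) combinations acting as pigeonholes.
With 200 × 2 = 400 lottery tickets we could place exactly 2 in each, with no (series letter, ending digit) pair reaching 3.
One more forces some (series letter, ending digit) pair to hold 3, so 400 + 1 = 401.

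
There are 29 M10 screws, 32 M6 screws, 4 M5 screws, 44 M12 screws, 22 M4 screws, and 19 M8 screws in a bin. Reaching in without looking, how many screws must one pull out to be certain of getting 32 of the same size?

In the worst case we take at most 31 of each size, but all 29 M10, all 4 M5, all 22 M4, and all 19 M8 (fewer than 31), giving 29 + 31 + 4 + 31 + 22 + 19 = 136.
One more screw then forces some size to 32, so 136 + 1 = 137.

137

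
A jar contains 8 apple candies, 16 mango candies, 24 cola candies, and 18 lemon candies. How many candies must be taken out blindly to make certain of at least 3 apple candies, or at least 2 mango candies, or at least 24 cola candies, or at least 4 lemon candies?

30

Each of the 4 flavors has its own threshold; avoid all of them simultaneously.
The worst case stops just short of every target: 2 apple, 1 mango, 23 cola, 3 lemon — 2 + 1 + 23 + 3 = 29 candies.
One more candy must push some flavor to its target, so 29 + 1 = 30.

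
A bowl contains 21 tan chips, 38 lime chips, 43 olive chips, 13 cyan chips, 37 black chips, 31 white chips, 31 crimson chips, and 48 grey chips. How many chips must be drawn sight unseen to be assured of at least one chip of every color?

The hardest color to obtain is cyan: we could draw every other chip first — 262 − 13 = 249 chips — without a single cyan one.
The next draw must be cyan, so 249 + 1 = 250.

250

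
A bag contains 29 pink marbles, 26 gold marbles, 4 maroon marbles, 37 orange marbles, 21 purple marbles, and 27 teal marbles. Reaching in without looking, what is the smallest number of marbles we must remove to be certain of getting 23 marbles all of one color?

In the worst case we take at most 22 of each color, but all 4 maroon and all 21 purple (fewer than 22), giving 22 + 22 + 4 + 22 + 21 + 22 = 113.
One more marble then forces some color to 23, so 113 + 1 = 114.

114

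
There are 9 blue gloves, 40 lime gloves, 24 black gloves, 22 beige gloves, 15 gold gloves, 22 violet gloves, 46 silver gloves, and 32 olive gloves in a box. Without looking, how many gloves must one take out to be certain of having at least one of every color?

202

The hardest color to obtain is blue: we could draw every other glove first — 210 − 9 = 201 gloves — without a single blue one.
The next draw must be blue, so 201 + 1 = 202.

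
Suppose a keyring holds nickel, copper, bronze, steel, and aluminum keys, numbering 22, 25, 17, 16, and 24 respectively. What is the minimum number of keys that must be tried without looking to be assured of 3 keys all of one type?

11

Treat the 5 types as pigeonholes.
The worst case takes 2 keys of each type without reaching 3 of any: 5 × 2 = 10.
The next key must bring some type to 3, so 10 + 1 = 11.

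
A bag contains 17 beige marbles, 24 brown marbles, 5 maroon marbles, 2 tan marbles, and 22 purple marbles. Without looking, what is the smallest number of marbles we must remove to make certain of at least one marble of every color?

69

The hardest color to obtain is tan: we could draw every other marble first — 70 − 2 = 68 marbles — without a single tan one.
The next draw must be tan, so 68 + 1 = 69.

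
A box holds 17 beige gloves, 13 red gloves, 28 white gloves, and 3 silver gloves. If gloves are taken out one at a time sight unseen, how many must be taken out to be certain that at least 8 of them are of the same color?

25

Treat the 4 colors as pigeonholes.
In the worst case we take at most 7 of each color, but all 3 silver (fewer than 7), giving 7 + 7 + 7 + 3 = 24.
One more glove then forces some color to 8, so 24 + 1 = 25.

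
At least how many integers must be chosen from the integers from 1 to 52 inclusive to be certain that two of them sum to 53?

Partition {1, …, 52} into 26 pairs: {1,52}, {2,51}, …, {26,27}.
Choosing 26 integers — say the integers 1 through 26 — takes one from each pair and avoids the property.
Choosing 27 forces two into the same pair by pigeonhole, and those sum to 53. So 27.

27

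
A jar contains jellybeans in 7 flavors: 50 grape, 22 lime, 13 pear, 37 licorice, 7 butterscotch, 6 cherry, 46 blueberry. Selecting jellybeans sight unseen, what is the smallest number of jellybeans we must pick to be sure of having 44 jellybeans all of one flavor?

In the worst case we take at most 43 of each flavor, but all 22 lime, all 13 pear, all 37 licorice, all 7 butterscotch, and all 6 cherry (fewer than 43), giving 43 + 22 + 13 + 37 + 7 + 6 + 43 = 171.
One more jellybean then forces some flavor to 44, so 171 + 1 = 172.

172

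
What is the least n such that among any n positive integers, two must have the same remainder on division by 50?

51

Two integers differ by a multiple of 50 exactly when they share a remainder mod 50.
There are 50 residue classes mod 50, so 50 integers can all lie in distinct classes.
One more integer must repeat a residue, giving a difference divisible by 50. So n = 50 + 1 = 51.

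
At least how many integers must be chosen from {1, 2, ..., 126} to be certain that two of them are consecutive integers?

Partition {1, …, 126} into 63 pairs: {1,2}, {3,4}, …, {125,126}.
Choosing 63 integers — say the 63 even numbers 2, 4, …, 126 — takes one from each pair and avoids the property.
Choosing 64 forces two into the same pair by pigeonhole, and those are consecutive. So 64.

64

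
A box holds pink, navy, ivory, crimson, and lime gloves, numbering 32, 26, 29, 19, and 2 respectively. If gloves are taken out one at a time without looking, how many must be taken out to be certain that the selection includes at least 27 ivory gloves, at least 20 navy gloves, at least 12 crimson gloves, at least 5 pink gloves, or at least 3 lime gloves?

63

The worst case stops just short of every target: 4 pink, 19 navy, 26 ivory, 11 crimson, 2 lime — 4 + 19 + 26 + 11 + 2 = 62 gloves.
One more glove must push some color to its target, so 62 + 1 = 63.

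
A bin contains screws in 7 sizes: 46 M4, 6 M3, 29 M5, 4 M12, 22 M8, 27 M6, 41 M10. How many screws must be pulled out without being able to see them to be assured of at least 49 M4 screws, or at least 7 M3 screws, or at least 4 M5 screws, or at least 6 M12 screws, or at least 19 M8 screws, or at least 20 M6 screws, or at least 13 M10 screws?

109

The worst case stops just short of every target: all 46 M4, 6 M3, 3 M5, all 4 M12, 18 M8, 19 M6, 12 M10 — 46 + 6 + 3 + 4 + 18 + 19 + 12 = 108 screws.
One more screw must push some size to its target, so 108 + 1 = 109.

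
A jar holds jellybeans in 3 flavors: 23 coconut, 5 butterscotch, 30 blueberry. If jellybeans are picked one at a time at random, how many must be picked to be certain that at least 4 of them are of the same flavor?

10

Treat the 3 flavors as pigeonholes.
The worst case takes 3 jellybeans of each flavor without reaching 4 of any: 3 × 3 = 9.
The next jellybean must bring some flavor to 4, so 9 + 1 = 10.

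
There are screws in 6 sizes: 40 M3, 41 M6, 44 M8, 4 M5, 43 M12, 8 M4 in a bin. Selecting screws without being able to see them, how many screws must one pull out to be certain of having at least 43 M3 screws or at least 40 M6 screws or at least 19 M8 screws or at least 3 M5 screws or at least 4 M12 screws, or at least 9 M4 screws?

The worst case stops just short of every target: all 40 M3, 39 M6, 18 M8, 2 M5, 3 M12, 8 M4 — 40 + 39 + 18 + 2 + 3 + 8 = 110 screws.
One more screw must push some size to its target, so 110 + 1 = 111.

111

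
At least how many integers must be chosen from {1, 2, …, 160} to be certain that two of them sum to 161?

81

Partition {1, …, 160} into 80 pairs: {1,160}, {2,159}, …, {80,81}.
Choosing 80 integers — say the integers 1 through 80 — takes one from each pair and avoids the property.
Choosing 81 forces two into the same pair by pigeonhole, and those sum to 161. So 81.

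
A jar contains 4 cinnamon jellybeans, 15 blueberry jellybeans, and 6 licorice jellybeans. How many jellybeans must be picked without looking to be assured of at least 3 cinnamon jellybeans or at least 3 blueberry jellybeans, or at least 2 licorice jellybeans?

Each of the 3 flavors has its own threshold; avoid all of them simultaneously.
The worst case stops just short of every target: 2 cinnamon, 2 blueberry, 1 licorice — 2 + 2 + 1 = 5 jellybeans.
One more jellybean must push some flavor to its target, so 5 + 1 = 6.

6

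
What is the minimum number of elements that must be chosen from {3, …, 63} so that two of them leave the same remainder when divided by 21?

Use the pigeonhole principle on residue classes: group the integers by remainder mod 21; there are 21 residue classes, each nonempty in this range.
Choosing one from each class (21 integers) avoids any shared remainder.
One more choice must repeat a class, so two differ by a multiple of 21. Hence 21 + 1 = 22.

22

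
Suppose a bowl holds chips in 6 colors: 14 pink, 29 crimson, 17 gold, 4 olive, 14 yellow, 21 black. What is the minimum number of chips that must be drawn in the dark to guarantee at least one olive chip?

To avoid olive chips as long as possible, exhaust the other 5 colors first.
The worst case draws every non-olive chip first: 14 + 29 + 17 + 14 + 21 = 95.
The next draw is then forced to be olive, giving 95 + 1 = 96.

96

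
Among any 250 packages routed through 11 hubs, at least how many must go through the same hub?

If each of the 11 hubs held at most 22, the total would be at most 11 × 22 = 242 < 250, a contradiction.
So at least one holds ⌈250/11⌉ = 23.

23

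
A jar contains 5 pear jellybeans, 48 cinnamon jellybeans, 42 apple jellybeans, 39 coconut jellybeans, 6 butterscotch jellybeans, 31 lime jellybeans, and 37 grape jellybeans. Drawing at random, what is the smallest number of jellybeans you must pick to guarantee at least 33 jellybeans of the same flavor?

171

Treat the 7 flavors as pigeonholes.
In the worst case we take at most 32 of each flavor, but all 5 pear, all 6 butterscotch, and all 31 lime (fewer than 32), giving 5 + 32 + 32 + 32 + 6 + 31 + 32 = 170.
One more jellybean then forces some flavor to 33, so 170 + 1 = 171.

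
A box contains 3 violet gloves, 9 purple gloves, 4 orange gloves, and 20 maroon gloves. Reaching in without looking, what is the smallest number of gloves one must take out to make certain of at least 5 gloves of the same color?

Treat the 4 colors as pigeonholes.
In the worst case we take at most 4 of each color, but all 3 violet (fewer than 4), giving 3 + 4 + 4 + 4 = 15.
One more glove then forces some color to 5, so 15 + 1 = 16.

16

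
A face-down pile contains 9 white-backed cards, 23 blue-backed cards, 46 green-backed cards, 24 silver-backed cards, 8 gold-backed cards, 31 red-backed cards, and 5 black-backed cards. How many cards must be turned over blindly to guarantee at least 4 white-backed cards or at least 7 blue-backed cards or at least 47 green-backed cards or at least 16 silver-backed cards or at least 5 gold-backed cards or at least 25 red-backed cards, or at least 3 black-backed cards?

The worst case stops just short of every target: 3 white-backed, 6 blue-backed, 46 green-backed, 15 silver-backed, 4 gold-backed, 24 red-backed, 2 black-backed — 3 + 6 + 46 + 15 + 4 + 24 + 2 = 100 cards.
One more card must push some back color to its target, so 100 + 1 = 101.

101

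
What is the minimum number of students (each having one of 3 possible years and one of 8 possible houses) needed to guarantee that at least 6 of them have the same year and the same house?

There are 3 × 8 = 24 (year, house) combinations acting as pigeonholes.
With 24 × 5 = 120 students we could place exactly 5 in each, with no (year, house) pair reaching 6.
One more forces some (year, house) pair to hold 6, so 120 + 1 = 121.

121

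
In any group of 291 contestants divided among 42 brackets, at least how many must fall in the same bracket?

If each of the 42 brackets held at most 6, the total would be at most 42 × 6 = 252 < 291, a contradiction.
So at least one holds ⌈291/42⌉ = 7.

7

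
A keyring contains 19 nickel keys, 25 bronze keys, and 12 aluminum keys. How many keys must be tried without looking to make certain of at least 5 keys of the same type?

The worst case takes 4 keys of each type without reaching 5 of any: 3 × 4 = 12.
The next key must bring some type to 5, so 12 + 1 = 13.

13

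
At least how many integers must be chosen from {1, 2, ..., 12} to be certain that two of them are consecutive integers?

7

Partition {1, …, 12} into 6 pairs: {1,2}, {3,4}, …, {11,12}.
Choosing 6 integers — say the 6 even numbers 2, 4, …, 12 — takes one from each pair and avoids the property.
Choosing 7 forces two into the same pair by pigeonhole, and those are consecutive. So 7.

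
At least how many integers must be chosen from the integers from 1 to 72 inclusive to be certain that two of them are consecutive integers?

37

Partition {1, …, 72} into 36 pairs: {1,2}, {3,4}, …, {71,72}.
Choosing 36 integers — say the 36 even numbers 2, 4, …, 72 — takes one from each pair and avoids the property.
Choosing 37 forces two into the same pair by pigeonhole, and those are consecutive. So 37.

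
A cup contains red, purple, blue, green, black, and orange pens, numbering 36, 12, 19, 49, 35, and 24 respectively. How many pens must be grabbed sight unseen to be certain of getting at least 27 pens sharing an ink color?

Treat the 6 ink colors as pigeonholes.
In the worst case we take at most 26 of each ink color, but all 12 purple, all 19 blue, and all 24 orange (fewer than 26), giving 26 + 12 + 19 + 26 + 26 + 24 = 133.
One more pen then forces some ink color to 27, so 133 + 1 = 134.

134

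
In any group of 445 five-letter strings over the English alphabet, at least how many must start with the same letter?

There are 26 possible first letters, which serve as the pigeonholes.
If each of the 26 possible first letters held at most 17, the total would be at most 26 × 17 = 442 < 445, a contradiction.
So at least one holds ⌈445/26⌉ = 18.

18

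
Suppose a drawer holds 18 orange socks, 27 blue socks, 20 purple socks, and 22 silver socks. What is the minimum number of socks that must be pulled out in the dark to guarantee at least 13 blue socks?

To avoid blue socks as long as possible, exhaust the other 3 colors first.
The worst case draws every non-blue sock first: 18 + 20 + 22 = 60.
The next 13 draws are then forced to be blue, giving 60 + 13 = 73.

73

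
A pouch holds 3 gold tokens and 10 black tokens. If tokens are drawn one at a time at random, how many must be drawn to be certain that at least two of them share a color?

Treat the 2 colors as pigeonholes.
The worst case takes 1 token of each color without reaching 2 of any: 2 × 1 = 2.
The next token must bring some color to 2, so 2 + 1 = 3.

3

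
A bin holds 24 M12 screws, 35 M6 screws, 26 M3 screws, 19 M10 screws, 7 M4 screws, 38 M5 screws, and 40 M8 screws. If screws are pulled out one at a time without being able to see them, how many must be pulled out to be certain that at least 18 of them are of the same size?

In the worst case we take at most 17 of each size, but all 7 M4 (fewer than 17), giving 17 + 17 + 17 + 17 + 7 + 17 + 17 = 109.
One more screw then forces some size to 18, so 109 + 1 = 110.

110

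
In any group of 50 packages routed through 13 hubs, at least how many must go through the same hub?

The 50 packages fall into 13 hubs.
If each of the 13 hubs held at most 3, the total would be at most 13 × 3 = 39 < 50, a contradiction.
So at least one holds ⌈50/13⌉ = 4.

4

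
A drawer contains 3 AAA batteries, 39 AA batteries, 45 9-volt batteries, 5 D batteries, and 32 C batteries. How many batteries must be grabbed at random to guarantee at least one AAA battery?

122

The worst case draws every non-AAA battery first: 39 + 45 + 5 + 32 = 121.
The next draw is then forced to be AAA, giving 121 + 1 = 122.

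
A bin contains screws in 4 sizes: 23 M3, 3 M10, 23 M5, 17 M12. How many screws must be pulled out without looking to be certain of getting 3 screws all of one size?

Treat the 4 sizes as pigeonholes.
The worst case takes 2 screws of each size without reaching 3 of any: 4 × 2 = 8.
The next screw must bring some size to 3, so 8 + 1 = 9.

9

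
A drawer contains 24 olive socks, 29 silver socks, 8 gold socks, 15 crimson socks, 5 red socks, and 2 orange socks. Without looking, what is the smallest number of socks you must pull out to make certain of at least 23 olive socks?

To avoid olive socks as long as possible, exhaust the other 5 colors first.
The worst case draws every non-olive sock first: 29 + 8 + 15 + 5 + 2 = 59.
The next 23 draws are then forced to be olive, giving 59 + 23 = 82.

82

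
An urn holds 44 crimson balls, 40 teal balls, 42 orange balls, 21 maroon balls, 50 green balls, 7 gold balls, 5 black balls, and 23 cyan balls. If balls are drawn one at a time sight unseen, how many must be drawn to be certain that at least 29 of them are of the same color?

In the worst case we take at most 28 of each color, but all 21 maroon, all 7 gold, all 5 black, and all 23 cyan (fewer than 28), giving 28 + 28 + 28 + 21 + 28 + 7 + 5 + 23 = 168.
One more ball then forces some color to 29, so 168 + 1 = 169.

169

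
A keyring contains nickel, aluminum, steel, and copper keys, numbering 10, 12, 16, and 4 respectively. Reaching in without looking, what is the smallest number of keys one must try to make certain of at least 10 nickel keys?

The worst case draws every non-nickel key first: 12 + 16 + 4 = 32.
The next 10 draws are then forced to be nickel, giving 32 + 10 = 42.

42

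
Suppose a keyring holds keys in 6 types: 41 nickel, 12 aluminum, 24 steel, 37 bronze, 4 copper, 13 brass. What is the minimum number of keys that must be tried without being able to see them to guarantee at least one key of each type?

The hardest type to obtain is copper: we could draw every other key first — 131 − 4 = 127 keys — without a single copper one.
The next draw must be copper, so 127 + 1 = 128.

128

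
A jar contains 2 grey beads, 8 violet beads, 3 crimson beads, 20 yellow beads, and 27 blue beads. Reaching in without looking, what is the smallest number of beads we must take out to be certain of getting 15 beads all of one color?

42

In the worst case we take at most 14 of each color, but all 2 grey, all 8 violet, and all 3 crimson (fewer than 14), giving 2 + 8 + 3 + 14 + 14 = 41.
One more bead then forces some color to 15, so 41 + 1 = 42.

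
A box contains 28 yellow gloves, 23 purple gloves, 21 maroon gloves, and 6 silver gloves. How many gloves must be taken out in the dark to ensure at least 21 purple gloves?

76

The worst case draws every non-purple glove first: 28 + 21 + 6 = 55.
The next 21 draws are then forced to be purple, giving 55 + 21 = 76.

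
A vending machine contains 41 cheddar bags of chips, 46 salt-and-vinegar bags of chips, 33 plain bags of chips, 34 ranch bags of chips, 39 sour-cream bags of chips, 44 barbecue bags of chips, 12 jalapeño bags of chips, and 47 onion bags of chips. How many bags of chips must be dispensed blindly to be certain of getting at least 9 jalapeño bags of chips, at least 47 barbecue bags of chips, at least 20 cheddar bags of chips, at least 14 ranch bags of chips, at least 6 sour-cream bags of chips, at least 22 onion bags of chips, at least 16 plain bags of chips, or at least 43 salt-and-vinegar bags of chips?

The worst case stops just short of every target: 19 cheddar, 42 salt-and-vinegar, 15 plain, 13 ranch, 5 sour-cream, all 44 barbecue, 8 jalapeño, 21 onion — 19 + 42 + 15 + 13 + 5 + 44 + 8 + 21 = 167 bags of chips.
One more bag of chips must push some flavor to its target, so 167 + 1 = 168.

168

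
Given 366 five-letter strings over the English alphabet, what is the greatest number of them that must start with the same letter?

If each of the 26 possible first letters held at most 14, the total would be at most 26 × 14 = 364 < 366, a contradiction.
So at least one holds ⌈366/26⌉ = 15.

15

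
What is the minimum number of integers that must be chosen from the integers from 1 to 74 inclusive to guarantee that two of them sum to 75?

Partition {1, …, 74} into 37 pairs: {1,74}, {2,73}, …, {37,38}.
Choosing 37 integers — say the integers 1 through 37 — takes one from each pair and avoids the property.
Choosing 38 forces two into the same pair by pigeonhole, and those sum to 75. So 38.

38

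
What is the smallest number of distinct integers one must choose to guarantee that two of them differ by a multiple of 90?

91

Use the pigeonhole principle on residue classes: two integers differ by a multiple of 90 exactly when they share a remainder mod 90.
There are 90 residue classes mod 90, so 90 integers can all lie in distinct classes.
One more integer must repeat a residue, giving a difference divisible by 90. So n = 90 + 1 = 91.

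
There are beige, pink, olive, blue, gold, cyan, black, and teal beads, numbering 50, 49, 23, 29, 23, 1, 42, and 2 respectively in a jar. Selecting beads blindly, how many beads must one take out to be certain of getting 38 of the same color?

Treat the 8 colors as pigeonholes.
In the worst case we take at most 37 of each color, but all 23 olive, all 29 blue, all 23 gold, all 1 cyan, and all 2 teal (fewer than 37), giving 37 + 37 + 23 + 29 + 23 + 1 + 37 + 2 = 189.
One more bead then forces some color to 38, so 189 + 1 = 190.

190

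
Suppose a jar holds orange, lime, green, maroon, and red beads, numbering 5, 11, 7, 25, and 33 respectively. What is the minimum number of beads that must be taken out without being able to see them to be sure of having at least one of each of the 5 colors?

The hardest color to obtain is orange: we could draw every other bead first — 81 − 5 = 76 beads — without a single orange one.
The next draw must be orange, so 76 + 1 = 77.

77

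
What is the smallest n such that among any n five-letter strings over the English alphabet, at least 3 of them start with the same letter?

There are 26 possible first letters acting as pigeonholes.
With 26 × 2 = 52 five-letter strings over the English alphabet we could place exactly 2 in each, with no class reaching 3.
One more forces some class to hold 3, so 52 + 1 = 53.

53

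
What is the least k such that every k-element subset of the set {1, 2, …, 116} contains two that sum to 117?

59

Partition {1, …, 116} into 58 pairs: {1,116}, {2,115}, …, {58,59}.
Choosing 58 integers — say the integers 1 through 58 — takes one from each pair and avoids the property.
Choosing 59 forces two into the same pair by pigeonhole, and those sum to 117. So 59.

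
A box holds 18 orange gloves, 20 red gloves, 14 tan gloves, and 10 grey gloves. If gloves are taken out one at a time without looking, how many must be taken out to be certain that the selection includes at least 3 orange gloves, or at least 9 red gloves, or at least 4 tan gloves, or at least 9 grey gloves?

The worst case stops just short of every target: 2 orange, 8 red, 3 tan, 8 grey — 2 + 8 + 3 + 8 = 21 gloves.
One more glove must push some color to its target, so 21 + 1 = 22.

22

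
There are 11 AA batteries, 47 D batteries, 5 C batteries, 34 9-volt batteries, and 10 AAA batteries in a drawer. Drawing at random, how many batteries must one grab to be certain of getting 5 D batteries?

To avoid D batteries as long as possible, exhaust the other 4 types first.
The worst case draws every non-D battery first: 11 + 5 + 34 + 10 = 60.
The next 5 draws are then forced to be D, giving 60 + 5 = 65.

65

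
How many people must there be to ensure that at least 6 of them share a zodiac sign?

61

There are 12 zodiac signs acting as pigeonholes.
With 12 × 5 = 60 people we could place exactly 5 in each, with no class reaching 6.
One more forces some class to hold 6, so 60 + 1 = 61.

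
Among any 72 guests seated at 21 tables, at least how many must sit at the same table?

If each of the 21 tables held at most 3, the total would be at most 21 × 3 = 63 < 72, a contradiction.
So at least one holds ⌈72/21⌉ = 4.

4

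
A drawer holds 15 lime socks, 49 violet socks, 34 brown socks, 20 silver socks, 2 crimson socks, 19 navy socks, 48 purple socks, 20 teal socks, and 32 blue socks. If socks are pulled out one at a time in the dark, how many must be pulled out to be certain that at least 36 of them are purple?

To avoid purple socks as long as possible, exhaust the other 8 colors first.
The worst case draws every non-purple sock first: 15 + 49 + 34 + 20 + 2 + 19 + 20 + 32 = 191.
The next 36 draws are then forced to be purple, giving 191 + 36 = 227.

227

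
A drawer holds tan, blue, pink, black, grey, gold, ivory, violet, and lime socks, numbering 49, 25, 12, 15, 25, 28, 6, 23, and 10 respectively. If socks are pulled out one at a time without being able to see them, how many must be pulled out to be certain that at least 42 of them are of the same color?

186

In the worst case we take at most 41 of each color, but all 25 blue, all 12 pink, all 15 black, all 25 grey, all 28 gold, all 6 ivory, all 23 violet, and all 10 lime (fewer than 41), giving 41 + 25 + 12 + 15 + 25 + 28 + 6 + 23 + 10 = 185.
One more sock then forces some color to 42, so 185 + 1 = 186.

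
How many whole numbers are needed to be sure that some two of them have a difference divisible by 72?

Two integers differ by a multiple of 72 exactly when they share a remainder mod 72.
There are 72 residue classes mod 72, so 72 integers can all lie in distinct classes.
One more integer must repeat a residue, giving a difference divisible by 72. So n = 72 + 1 = 73.

73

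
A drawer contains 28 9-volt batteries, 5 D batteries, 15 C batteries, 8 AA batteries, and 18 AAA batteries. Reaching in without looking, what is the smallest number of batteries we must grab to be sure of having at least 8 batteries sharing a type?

34

In the worst case we take at most 7 of each type, but all 5 D (fewer than 7), giving 7 + 5 + 7 + 7 + 7 = 33.
One more battery then forces some type to 8, so 33 + 1 = 34.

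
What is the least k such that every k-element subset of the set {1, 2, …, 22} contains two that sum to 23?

Partition {1, …, 22} into 11 pairs: {1,22}, {2,21}, …, {11,12}.
Choosing 11 integers — say the integers 1 through 11 — takes one from each pair and avoids the property.
Choosing 12 forces two into the same pair by pigeonhole, and those sum to 23. So 12.

12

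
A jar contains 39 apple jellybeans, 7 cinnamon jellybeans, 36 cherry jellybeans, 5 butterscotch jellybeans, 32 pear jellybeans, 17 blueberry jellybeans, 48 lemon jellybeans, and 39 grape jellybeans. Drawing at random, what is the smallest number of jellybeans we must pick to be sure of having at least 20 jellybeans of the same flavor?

125

In the worst case we take at most 19 of each flavor, but all 7 cinnamon, all 5 butterscotch, and all 17 blueberry (fewer than 19), giving 19 + 7 + 19 + 5 + 19 + 17 + 19 + 19 = 124.
One more jellybean then forces some flavor to 20, so 124 + 1 = 125.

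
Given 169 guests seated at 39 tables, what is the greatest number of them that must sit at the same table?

5

If each of the 39 tables held at most 4, the total would be at most 39 × 4 = 156 < 169, a contradiction.
So at least one holds ⌈169/39⌉ = 5.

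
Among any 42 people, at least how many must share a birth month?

There are 12 months of the year, which serve as the pigeonholes.
If each of the 12 months of the year held at most 3, the total would be at most 12 × 3 = 36 < 42, a contradiction.
So at least one holds ⌈42/12⌉ = 4.

4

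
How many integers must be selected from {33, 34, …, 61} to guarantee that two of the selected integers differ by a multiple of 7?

8

Group the integers by remainder mod 7; there are 7 residue classes, each nonempty in this range.
Choosing one from each class (7 integers) avoids any shared remainder.
One more choice must repeat a class, so two differ by a multiple of 7. Hence 7 + 1 = 8.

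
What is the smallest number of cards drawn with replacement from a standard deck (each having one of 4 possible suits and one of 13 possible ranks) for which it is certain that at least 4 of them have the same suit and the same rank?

157

There are 4 × 13 = 52 (suit, rank) combinations acting as pigeonholes.
With 52 × 3 = 156 cards drawn with replacement from a standard deck we could place exactly 3 in each, with no (suit, rank) pair reaching 4.
One more forces some (suit, rank) pair to hold 4, so 156 + 1 = 157.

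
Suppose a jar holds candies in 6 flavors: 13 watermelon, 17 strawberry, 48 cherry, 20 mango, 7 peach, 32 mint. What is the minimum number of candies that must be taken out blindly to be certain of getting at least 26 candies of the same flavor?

108

In the worst case we take at most 25 of each flavor, but all 13 watermelon, all 17 strawberry, all 20 mango, and all 7 peach (fewer than 25), giving 13 + 17 + 25 + 20 + 7 + 25 = 107.
One more candy then forces some flavor to 26, so 107 + 1 = 108.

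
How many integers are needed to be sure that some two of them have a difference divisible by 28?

Two integers differ by a multiple of 28 exactly when they share a remainder mod 28.
There are 28 residue classes mod 28, so 28 integers can all lie in distinct classes.
One more integer must repeat a residue, giving a difference divisible by 28. So n = 28 + 1 = 29.

29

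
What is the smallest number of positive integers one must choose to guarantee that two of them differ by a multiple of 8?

9

Two integers differ by a multiple of 8 exactly when they share a remainder mod 8.
There are 8 residue classes mod 8, so 8 integers can all lie in distinct classes.
One more integer must repeat a residue, giving a difference divisible by 8. So n = 8 + 1 = 9.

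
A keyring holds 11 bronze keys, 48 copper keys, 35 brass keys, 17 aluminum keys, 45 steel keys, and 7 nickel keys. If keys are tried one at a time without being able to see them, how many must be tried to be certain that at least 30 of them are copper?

145

The worst case draws every non-copper key first: 11 + 35 + 17 + 45 + 7 = 115.
The next 30 draws are then forced to be copper, giving 115 + 30 = 145.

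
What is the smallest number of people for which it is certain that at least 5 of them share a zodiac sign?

There are 12 zodiac signs acting as pigeonholes.
With 12 × 4 = 48 people we could place exactly 4 in each, with no class reaching 5.
One more forces some class to hold 5, so 48 + 1 = 49.

49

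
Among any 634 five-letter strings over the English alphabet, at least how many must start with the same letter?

The 634 five-letter strings over the English alphabet fall into 26 possible first letters.
If each of the 26 possible first letters held at most 24, the total would be at most 26 × 24 = 624 < 634, a contradiction.
So at least one holds ⌈634/26⌉ = 25.

25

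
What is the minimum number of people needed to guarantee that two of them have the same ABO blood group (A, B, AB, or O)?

5

There are 4 ABO blood groups acting as pigeonholes.
With 4 people we could place one in each, avoiding any repeat.
One more forces some class to hold 2, so 4 + 1 = 5.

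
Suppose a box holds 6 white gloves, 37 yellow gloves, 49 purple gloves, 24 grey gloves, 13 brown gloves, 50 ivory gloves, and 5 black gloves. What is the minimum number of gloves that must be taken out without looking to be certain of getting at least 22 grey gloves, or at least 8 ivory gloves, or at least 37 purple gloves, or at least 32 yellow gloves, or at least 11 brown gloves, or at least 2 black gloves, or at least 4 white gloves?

110

Each of the 7 colors has its own threshold; avoid all of them simultaneously.
The worst case stops just short of every target: 3 white, 31 yellow, 36 purple, 21 grey, 10 brown, 7 ivory, 1 black — 3 + 31 + 36 + 21 + 10 + 7 + 1 = 109 gloves.
One more glove must push some color to its target, so 109 + 1 = 110.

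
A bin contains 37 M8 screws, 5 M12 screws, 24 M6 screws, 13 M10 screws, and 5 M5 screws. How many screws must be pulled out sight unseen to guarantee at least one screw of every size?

80

The hardest size to obtain is M12: we could draw every other screw first — 84 − 5 = 79 screws — without a single M12 one.
The next draw must be M12, so 79 + 1 = 80.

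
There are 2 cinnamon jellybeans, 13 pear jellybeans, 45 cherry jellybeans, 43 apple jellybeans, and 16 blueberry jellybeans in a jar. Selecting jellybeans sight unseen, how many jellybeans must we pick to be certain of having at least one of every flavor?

118

The hardest flavor to obtain is cinnamon: we could draw every other jellybean first — 119 − 2 = 117 jellybeans — without a single cinnamon one.
The next draw must be cinnamon, so 117 + 1 = 118.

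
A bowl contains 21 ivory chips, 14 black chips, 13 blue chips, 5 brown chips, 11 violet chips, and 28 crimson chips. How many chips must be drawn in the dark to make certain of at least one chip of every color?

88

The hardest color to obtain is brown: we could draw every other chip first — 92 − 5 = 87 chips — without a single brown one.
The next draw must be brown, so 87 + 1 = 88.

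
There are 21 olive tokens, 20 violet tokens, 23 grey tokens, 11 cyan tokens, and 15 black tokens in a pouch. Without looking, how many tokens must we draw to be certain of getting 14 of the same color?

In the worst case we take at most 13 of each color, but all 11 cyan (fewer than 13), giving 13 + 13 + 13 + 11 + 13 = 63.
One more token then forces some color to 14, so 63 + 1 = 64.

64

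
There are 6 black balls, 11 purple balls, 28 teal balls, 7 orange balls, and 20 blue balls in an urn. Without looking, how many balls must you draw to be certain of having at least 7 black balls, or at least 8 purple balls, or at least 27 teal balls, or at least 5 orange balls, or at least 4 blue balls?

47

Each of the 5 colors has its own threshold; avoid all of them simultaneously.
The worst case stops just short of every target: 6 black, 7 purple, 26 teal, 4 orange, 3 blue — 6 + 7 + 26 + 4 + 3 = 46 balls.
One more ball must push some color to its target, so 46 + 1 = 47.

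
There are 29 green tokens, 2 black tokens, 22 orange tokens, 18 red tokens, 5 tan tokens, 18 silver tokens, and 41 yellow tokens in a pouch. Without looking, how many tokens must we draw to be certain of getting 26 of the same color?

In the worst case we take at most 25 of each color, but all 2 black, all 22 orange, all 18 red, all 5 tan, and all 18 silver (fewer than 25), giving 25 + 2 + 22 + 18 + 5 + 18 + 25 = 115.
One more token then forces some color to 26, so 115 + 1 = 116.

116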